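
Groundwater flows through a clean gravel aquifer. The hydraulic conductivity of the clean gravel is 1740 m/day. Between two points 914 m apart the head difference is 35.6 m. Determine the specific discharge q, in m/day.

Hydraulic gradient i = Δh / L = 35.6 / 914 = 0.03895.
Specific discharge q = K · i = 1740 × 0.03895 = 67.77 m/day.

67.8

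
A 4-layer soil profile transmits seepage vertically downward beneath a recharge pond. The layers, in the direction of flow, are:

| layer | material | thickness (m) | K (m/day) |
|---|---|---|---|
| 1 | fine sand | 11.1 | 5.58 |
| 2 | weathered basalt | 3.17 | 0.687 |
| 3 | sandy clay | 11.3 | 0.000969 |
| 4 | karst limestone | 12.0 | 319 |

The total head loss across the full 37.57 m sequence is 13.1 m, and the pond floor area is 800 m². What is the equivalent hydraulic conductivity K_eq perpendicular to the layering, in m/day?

0.00322

Flow is perpendicular to layering, so the layers act in series and the equivalent K is the thickness-weighted harmonic mean.
Total thickness L = 11.1 + 3.17 + 11.3 + 12.0 = 37.57 m.
Σ(b_i/K_i) = 11.1/5.58 + 3.17/0.687 + 11.3/0.000969 + 12.0/319 = 11668 d.
K_eq = L / Σ(b_i/K_i) = 37.57 / 11668 = 0.003220 m/day.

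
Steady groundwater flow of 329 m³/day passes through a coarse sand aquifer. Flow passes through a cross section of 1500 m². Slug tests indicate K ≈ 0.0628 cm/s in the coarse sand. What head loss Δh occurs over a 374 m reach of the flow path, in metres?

1.51

Convert K: 0.0628 cm/s × 864 = 54.26 m/day.
From Q = K·A·i, i = Q / (K·A) = 329 / (54.26 × 1500) = 0.004042.
Head loss Δh = i · L = 0.004042 × 374 = 1.512 m.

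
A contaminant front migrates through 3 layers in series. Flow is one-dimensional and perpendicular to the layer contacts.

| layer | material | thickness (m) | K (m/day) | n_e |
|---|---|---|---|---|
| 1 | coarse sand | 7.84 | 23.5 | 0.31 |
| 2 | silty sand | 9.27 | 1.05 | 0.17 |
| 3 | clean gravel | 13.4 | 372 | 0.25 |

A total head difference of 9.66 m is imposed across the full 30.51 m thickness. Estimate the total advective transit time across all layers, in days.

7.00

With flow normal to the layers, continuity requires the same specific discharge q through every layer.
Σ(b_i/K_i) = 7.84/23.5 + 9.27/1.05 + 13.4/372 = 9.198 d.
q = Δh / Σ(b_i/K_i) = 9.66 / 9.198 = 1.050 m/day.
In each layer the seepage velocity is v_i = q/n_i, so the layer transit time is t_i = b_i·n_i / q:
  layer 1 (coarse sand): t_1 = 7.84 × 0.31 / 1.050 = 2.314 d
  layer 2 (silty sand): t_2 = 9.27 × 0.17 / 1.050 = 1.501 d
  layer 3 (clean gravel): t_3 = 13.4 × 0.25 / 1.050 = 3.190 d
Total t = Σ t_i = 7.005 days.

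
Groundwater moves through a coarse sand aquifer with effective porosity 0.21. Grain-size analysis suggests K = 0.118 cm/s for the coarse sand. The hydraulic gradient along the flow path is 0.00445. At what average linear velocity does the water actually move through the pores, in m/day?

Convert K: 0.118 cm/s × 864 = 102.0 m/day.
Hydraulic gradient i = 0.00445.
Darcy flux q = K · i = 102.0 × 0.004450 = 0.4537 m/day.
Seepage velocity v = q / n_e = 0.4537 / 0.21 = 2.160 m/day.

2.16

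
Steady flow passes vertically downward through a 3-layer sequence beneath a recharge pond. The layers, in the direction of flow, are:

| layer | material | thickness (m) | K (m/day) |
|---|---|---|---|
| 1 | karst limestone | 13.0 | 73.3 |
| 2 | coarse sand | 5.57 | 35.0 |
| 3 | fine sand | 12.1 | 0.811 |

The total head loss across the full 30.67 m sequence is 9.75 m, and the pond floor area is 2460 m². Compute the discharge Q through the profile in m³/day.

Flow is perpendicular to layering, so the layers act in series and the equivalent K is the thickness-weighted harmonic mean.
Total thickness L = 13.0 + 5.57 + 12.1 = 30.67 m.
Σ(b_i/K_i) = 13.0/73.3 + 5.57/35.0 + 12.1/0.811 = 15.26 d.
K_eq = L / Σ(b_i/K_i) = 30.67 / 15.26 = 2.010 m/day.
Q = K_eq · A · (Δh/L) = 2.010 × 2460 × (9.75/30.67) = 1572 m³/day.

1570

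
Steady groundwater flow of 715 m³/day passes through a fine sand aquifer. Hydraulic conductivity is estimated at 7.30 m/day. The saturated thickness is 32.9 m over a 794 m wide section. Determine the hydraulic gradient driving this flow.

Cross-sectional area A = 794 × 32.9 = 26123 m².
From Q = K·A·i, i = Q / (K·A) = 715 / (7.300 × 26123) = 0.003749.

0.00375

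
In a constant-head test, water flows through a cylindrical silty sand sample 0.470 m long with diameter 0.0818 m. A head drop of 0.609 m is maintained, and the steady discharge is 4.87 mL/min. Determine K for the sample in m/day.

1.03

Cross-sectional area A = π·(d/2)² = π × (0.0818/2)² = 0.005255 m².
Convert discharge: 4.87 mL/min = 8.117e-08 m³/s.
Darcy's law rearranged: K = Q·L / (A·Δh) = 8.117e-08 × 0.470 / (0.005255 × 0.609) = 1.192e-05 m/s = 1.030 m/day.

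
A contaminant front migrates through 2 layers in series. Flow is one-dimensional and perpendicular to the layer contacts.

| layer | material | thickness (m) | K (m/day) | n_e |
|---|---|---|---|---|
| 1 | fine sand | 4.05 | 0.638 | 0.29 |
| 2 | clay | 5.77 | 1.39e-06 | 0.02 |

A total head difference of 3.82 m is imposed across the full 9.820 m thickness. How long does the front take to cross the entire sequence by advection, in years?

With flow normal to the layers, continuity requires the same specific discharge q through every layer.
Σ(b_i/K_i) = 4.05/0.638 + 5.77/1.39e-06 = 4.151e+06 d.
q = Δh / Σ(b_i/K_i) = 3.82 / 4.151e+06 = 9.202e-07 m/day.
In each layer the seepage velocity is v_i = q/n_i, so the layer transit time is t_i = b_i·n_i / q:
  layer 1 (fine sand): t_1 = 4.05 × 0.29 / 9.202e-07 = 1.276e+06 d
  layer 2 (clay): t_2 = 5.77 × 0.02 / 9.202e-07 = 1.254e+05 d
Total t = Σ t_i = 1.402e+06 days = 3838 years.

3840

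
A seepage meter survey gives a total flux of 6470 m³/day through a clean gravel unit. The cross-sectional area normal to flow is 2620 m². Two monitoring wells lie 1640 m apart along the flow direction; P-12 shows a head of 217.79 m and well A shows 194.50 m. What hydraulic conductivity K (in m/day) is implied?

174

Hydraulic gradient i = (217.79 − 194.50) / 1640 = 23.29 / 1640 = 0.01420.
From Q = K·A·i, K = Q / (A·i) = 6470 / (2620 × 0.01420) = 173.9 m/day.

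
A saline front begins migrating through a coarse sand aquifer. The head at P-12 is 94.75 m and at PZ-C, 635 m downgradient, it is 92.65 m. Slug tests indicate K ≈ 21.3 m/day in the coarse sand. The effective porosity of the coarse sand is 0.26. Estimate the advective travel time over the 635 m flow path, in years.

Hydraulic gradient i = (94.75 − 92.65) / 635 = 2.1 / 635 = 0.003307.
Darcy flux q = K · i = 21.30 × 0.003307 = 0.07044 m/day.
Seepage velocity v = q / n_e = 0.07044 / 0.26 = 0.2709 m/day.
Travel time t = L / v = 635 / 0.2709 = 2344 days = 6.417 years.

6.42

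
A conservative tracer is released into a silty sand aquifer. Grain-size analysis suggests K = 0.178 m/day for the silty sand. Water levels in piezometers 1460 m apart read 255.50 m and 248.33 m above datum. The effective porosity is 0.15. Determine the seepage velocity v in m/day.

Hydraulic gradient i = (255.50 − 248.33) / 1460 = 7.17 / 1460 = 0.004911.
Darcy flux q = K · i = 0.1780 × 0.004911 = 0.0008742 m/day.
Seepage velocity v = q / n_e = 0.0008742 / 0.15 = 0.005828 m/day.

0.00583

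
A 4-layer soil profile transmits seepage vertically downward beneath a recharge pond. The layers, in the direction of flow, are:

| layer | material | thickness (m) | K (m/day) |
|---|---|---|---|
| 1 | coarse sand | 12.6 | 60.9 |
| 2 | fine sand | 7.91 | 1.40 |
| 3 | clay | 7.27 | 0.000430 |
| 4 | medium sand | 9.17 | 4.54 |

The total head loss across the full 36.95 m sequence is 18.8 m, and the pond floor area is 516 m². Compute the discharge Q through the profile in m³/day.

0.574

Flow is perpendicular to layering, so the layers act in series and the equivalent K is the thickness-weighted harmonic mean.
Total thickness L = 12.6 + 7.91 + 7.27 + 9.17 = 36.95 m.
Σ(b_i/K_i) = 12.6/60.9 + 7.91/1.40 + 7.27/0.000430 + 9.17/4.54 = 16915 d.
K_eq = L / Σ(b_i/K_i) = 36.95 / 16915 = 0.002184 m/day.
Q = K_eq · A · (Δh/L) = 0.002184 × 516 × (18.8/36.95) = 0.5735 m³/day.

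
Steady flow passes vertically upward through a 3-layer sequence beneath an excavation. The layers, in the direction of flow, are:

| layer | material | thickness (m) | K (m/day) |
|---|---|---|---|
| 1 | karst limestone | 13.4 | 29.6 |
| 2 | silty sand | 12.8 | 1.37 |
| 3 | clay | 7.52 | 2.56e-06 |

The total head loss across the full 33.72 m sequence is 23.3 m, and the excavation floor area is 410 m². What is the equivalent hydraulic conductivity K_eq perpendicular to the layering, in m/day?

1.15e-05

Flow is perpendicular to layering, so the layers act in series and the equivalent K is the thickness-weighted harmonic mean.
Total thickness L = 13.4 + 12.8 + 7.52 = 33.72 m.
Σ(b_i/K_i) = 13.4/29.6 + 12.8/1.37 + 7.52/2.56e-06 = 2.938e+06 d.
K_eq = L / Σ(b_i/K_i) = 33.72 / 2.938e+06 = 1.148e-05 m/day.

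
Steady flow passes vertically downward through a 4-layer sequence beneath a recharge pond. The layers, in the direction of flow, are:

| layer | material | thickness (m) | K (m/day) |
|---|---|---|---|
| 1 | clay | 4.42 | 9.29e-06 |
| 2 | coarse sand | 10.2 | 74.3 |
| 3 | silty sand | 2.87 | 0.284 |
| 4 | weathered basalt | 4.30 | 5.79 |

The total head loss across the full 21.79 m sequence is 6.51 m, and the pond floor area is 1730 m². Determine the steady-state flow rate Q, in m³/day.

Flow is perpendicular to layering, so the layers act in series and the equivalent K is the thickness-weighted harmonic mean.
Total thickness L = 4.42 + 10.2 + 2.87 + 4.30 = 21.79 m.
Σ(b_i/K_i) = 4.42/9.29e-06 + 10.2/74.3 + 2.87/0.284 + 4.30/5.79 = 4.758e+05 d.
K_eq = L / Σ(b_i/K_i) = 21.79 / 4.758e+05 = 4.580e-05 m/day.
Q = K_eq · A · (Δh/L) = 4.580e-05 × 1730 × (6.51/21.79) = 0.02367 m³/day.

0.0237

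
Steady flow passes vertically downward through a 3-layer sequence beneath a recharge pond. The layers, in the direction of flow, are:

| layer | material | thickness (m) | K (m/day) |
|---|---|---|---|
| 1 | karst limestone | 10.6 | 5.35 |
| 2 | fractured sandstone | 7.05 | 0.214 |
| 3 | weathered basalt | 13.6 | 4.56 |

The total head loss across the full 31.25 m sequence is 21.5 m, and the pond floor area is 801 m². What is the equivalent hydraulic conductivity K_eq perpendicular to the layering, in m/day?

Flow is perpendicular to layering, so the layers act in series and the equivalent K is the thickness-weighted harmonic mean.
Total thickness L = 10.6 + 7.05 + 13.6 = 31.25 m.
Σ(b_i/K_i) = 10.6/5.35 + 7.05/0.214 + 13.6/4.56 = 37.91 d.
K_eq = L / Σ(b_i/K_i) = 31.25 / 37.91 = 0.8244 m/day.

0.824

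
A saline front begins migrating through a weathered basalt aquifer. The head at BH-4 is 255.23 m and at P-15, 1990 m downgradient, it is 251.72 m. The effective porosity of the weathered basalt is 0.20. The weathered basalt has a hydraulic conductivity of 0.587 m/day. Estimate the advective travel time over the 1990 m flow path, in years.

1050

Hydraulic gradient i = (255.23 − 251.72) / 1990 = 3.51 / 1990 = 0.001764.
Darcy flux q = K · i = 0.5870 × 0.001764 = 0.001035 m/day.
Seepage velocity v = q / n_e = 0.001035 / 0.20 = 0.005177 m/day.
Travel time t = L / v = 1990 / 0.005177 = 3.844e+05 days = 1052 years.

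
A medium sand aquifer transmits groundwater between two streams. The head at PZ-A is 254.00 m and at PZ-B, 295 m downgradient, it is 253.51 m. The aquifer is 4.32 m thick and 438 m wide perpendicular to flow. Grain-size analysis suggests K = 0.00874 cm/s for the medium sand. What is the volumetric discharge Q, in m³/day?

23.7

Convert K: 0.00874 cm/s × 864 = 7.551 m/day.
Cross-sectional area A = 438 × 4.32 = 1892 m².
Hydraulic gradient i = (254.00 − 253.51) / 295 = 0.49 / 295 = 0.001661.
Darcy's law: Q = K · A · i = 7.551 × 1892 × 0.001661 = 23.73 m³/day.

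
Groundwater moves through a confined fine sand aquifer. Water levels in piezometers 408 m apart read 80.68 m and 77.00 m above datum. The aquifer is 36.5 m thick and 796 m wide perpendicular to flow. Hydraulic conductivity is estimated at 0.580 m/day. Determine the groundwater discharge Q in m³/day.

Cross-sectional area A = 796 × 36.5 = 29054 m².
Hydraulic gradient i = (80.68 − 77.00) / 408 = 3.68 / 408 = 0.009020.
Darcy's law: Q = K · A · i = 0.5800 × 29054 × 0.009020 = 152.0 m³/day.

152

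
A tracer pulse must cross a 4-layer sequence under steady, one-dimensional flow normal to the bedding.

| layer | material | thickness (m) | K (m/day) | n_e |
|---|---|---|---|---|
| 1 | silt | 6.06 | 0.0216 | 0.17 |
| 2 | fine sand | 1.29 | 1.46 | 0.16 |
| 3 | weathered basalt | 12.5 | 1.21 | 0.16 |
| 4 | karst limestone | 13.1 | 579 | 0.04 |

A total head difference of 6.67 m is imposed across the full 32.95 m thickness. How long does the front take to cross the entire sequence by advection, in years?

With flow normal to the layers, continuity requires the same specific discharge q through every layer.
Σ(b_i/K_i) = 6.06/0.0216 + 1.29/1.46 + 12.5/1.21 + 13.1/579 = 291.8 d.
q = Δh / Σ(b_i/K_i) = 6.67 / 291.8 = 0.02286 m/day.
In each layer the seepage velocity is v_i = q/n_i, so the layer transit time is t_i = b_i·n_i / q:
  layer 1 (silt): t_1 = 6.06 × 0.17 / 0.02286 = 45.07 d
  layer 2 (fine sand): t_2 = 1.29 × 0.16 / 0.02286 = 9.029 d
  layer 3 (weathered basalt): t_3 = 12.5 × 0.16 / 0.02286 = 87.49 d
  layer 4 (karst limestone): t_4 = 13.1 × 0.04 / 0.02286 = 22.92 d
Total t = Σ t_i = 164.5 days = 0.4504 years.

0.450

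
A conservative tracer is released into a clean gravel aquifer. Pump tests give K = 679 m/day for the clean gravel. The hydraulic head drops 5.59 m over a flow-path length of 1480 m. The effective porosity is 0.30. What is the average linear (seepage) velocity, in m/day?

Hydraulic gradient i = Δh / L = 5.59 / 1480 = 0.003777.
Darcy flux q = K · i = 679.0 × 0.003777 = 2.565 m/day.
Seepage velocity v = q / n_e = 2.565 / 0.30 = 8.549 m/day.

8.55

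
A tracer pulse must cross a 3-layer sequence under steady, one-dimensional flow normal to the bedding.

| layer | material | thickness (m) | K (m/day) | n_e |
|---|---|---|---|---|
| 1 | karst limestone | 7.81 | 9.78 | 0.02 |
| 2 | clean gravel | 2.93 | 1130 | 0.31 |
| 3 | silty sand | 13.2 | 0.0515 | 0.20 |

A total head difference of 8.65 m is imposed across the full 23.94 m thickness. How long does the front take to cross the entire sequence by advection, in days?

110

With flow normal to the layers, continuity requires the same specific discharge q through every layer.
Σ(b_i/K_i) = 7.81/9.78 + 2.93/1130 + 13.2/0.0515 = 257.1 d.
q = Δh / Σ(b_i/K_i) = 8.65 / 257.1 = 0.03364 m/day.
In each layer the seepage velocity is v_i = q/n_i, so the layer transit time is t_i = b_i·n_i / q:
  layer 1 (karst limestone): t_1 = 7.81 × 0.02 / 0.03364 = 4.643 d
  layer 2 (clean gravel): t_2 = 2.93 × 0.31 / 0.03364 = 27.00 d
  layer 3 (silty sand): t_3 = 13.2 × 0.20 / 0.03364 = 78.47 d
Total t = Σ t_i = 110.1 days.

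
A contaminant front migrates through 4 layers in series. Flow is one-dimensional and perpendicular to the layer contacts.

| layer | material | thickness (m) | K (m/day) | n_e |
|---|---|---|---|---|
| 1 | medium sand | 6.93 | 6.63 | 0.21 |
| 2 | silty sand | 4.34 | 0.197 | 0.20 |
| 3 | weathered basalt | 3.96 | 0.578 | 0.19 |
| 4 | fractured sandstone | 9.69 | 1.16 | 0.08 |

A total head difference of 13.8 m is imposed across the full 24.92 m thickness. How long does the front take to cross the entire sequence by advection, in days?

With flow normal to the layers, continuity requires the same specific discharge q through every layer.
Σ(b_i/K_i) = 6.93/6.63 + 4.34/0.197 + 3.96/0.578 + 9.69/1.16 = 38.28 d.
q = Δh / Σ(b_i/K_i) = 13.8 / 38.28 = 0.3605 m/day.
In each layer the seepage velocity is v_i = q/n_i, so the layer transit time is t_i = b_i·n_i / q:
  layer 1 (medium sand): t_1 = 6.93 × 0.21 / 0.3605 = 4.037 d
  layer 2 (silty sand): t_2 = 4.34 × 0.20 / 0.3605 = 2.408 d
  layer 3 (weathered basalt): t_3 = 3.96 × 0.19 / 0.3605 = 2.087 d
  layer 4 (fractured sandstone): t_4 = 9.69 × 0.08 / 0.3605 = 2.150 d
Total t = Σ t_i = 10.68 days.

10.7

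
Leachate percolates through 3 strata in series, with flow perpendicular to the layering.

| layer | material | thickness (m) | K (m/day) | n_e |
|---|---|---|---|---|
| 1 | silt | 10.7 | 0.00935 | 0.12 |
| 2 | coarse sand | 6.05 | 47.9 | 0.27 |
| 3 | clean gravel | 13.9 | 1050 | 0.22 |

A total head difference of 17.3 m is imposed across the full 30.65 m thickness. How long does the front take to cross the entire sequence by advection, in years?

With flow normal to the layers, continuity requires the same specific discharge q through every layer.
Σ(b_i/K_i) = 10.7/0.00935 + 6.05/47.9 + 13.9/1050 = 1145 d.
q = Δh / Σ(b_i/K_i) = 17.3 / 1145 = 0.01512 m/day.
In each layer the seepage velocity is v_i = q/n_i, so the layer transit time is t_i = b_i·n_i / q:
  layer 1 (silt): t_1 = 10.7 × 0.12 / 0.01512 = 84.95 d
  layer 2 (coarse sand): t_2 = 6.05 × 0.27 / 0.01512 = 108.1 d
  layer 3 (clean gravel): t_3 = 13.9 × 0.22 / 0.01512 = 202.3 d
Total t = Σ t_i = 395.3 days = 1.082 years.

1.08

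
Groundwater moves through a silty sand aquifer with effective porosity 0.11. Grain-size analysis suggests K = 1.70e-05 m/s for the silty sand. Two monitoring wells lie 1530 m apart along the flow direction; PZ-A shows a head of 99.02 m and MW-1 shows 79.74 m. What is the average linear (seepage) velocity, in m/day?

0.168

Convert K: 1.70e-05 m/s × 86400 = 1.469 m/day.
Hydraulic gradient i = (99.02 − 79.74) / 1530 = 19.28 / 1530 = 0.01260.
Darcy flux q = K · i = 1.469 × 0.01260 = 0.01851 m/day.
Seepage velocity v = q / n_e = 0.01851 / 0.11 = 0.1683 m/day.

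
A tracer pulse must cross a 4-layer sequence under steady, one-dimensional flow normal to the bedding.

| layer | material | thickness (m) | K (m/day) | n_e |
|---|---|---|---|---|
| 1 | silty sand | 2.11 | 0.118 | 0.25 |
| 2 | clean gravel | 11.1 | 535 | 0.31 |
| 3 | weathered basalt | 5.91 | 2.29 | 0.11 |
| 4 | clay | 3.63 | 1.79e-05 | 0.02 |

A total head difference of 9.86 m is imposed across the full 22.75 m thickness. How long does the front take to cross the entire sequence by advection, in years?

264

With flow normal to the layers, continuity requires the same specific discharge q through every layer.
Σ(b_i/K_i) = 2.11/0.118 + 11.1/535 + 5.91/2.29 + 3.63/1.79e-05 = 2.028e+05 d.
q = Δh / Σ(b_i/K_i) = 9.86 / 2.028e+05 = 4.862e-05 m/day.
In each layer the seepage velocity is v_i = q/n_i, so the layer transit time is t_i = b_i·n_i / q:
  layer 1 (silty sand): t_1 = 2.11 × 0.25 / 4.862e-05 = 10850 d
  layer 2 (clean gravel): t_2 = 11.1 × 0.31 / 4.862e-05 = 70779 d
  layer 3 (weathered basalt): t_3 = 5.91 × 0.11 / 4.862e-05 = 13372 d
  layer 4 (clay): t_4 = 3.63 × 0.02 / 4.862e-05 = 1493 d
Total t = Σ t_i = 96495 days = 264.2 years.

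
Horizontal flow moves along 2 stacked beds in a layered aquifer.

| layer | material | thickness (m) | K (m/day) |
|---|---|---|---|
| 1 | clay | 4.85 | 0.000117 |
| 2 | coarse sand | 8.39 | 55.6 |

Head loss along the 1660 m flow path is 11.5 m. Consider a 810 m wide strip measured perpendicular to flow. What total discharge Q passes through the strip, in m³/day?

Flow is parallel to layering, so each bed carries its own Darcy discharge and the transmissivities add.
Σ(K_i·b_i) = 0.000117×4.85 + 55.6×8.39 = 466.5 m²/day.
Hydraulic gradient i = Δh / L = 11.5 / 1660 = 0.006928.
Q = Σ(K_i·b_i) · W · i = 466.5 × 810 × 0.006928 = 2618 m³/day.

2620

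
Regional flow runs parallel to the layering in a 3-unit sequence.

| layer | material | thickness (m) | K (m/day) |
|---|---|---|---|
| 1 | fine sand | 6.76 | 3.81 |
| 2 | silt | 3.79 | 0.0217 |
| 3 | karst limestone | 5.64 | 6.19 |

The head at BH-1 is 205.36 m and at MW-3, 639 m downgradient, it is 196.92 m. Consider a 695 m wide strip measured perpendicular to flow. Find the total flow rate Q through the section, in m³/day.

558

Flow is parallel to layering, so each bed carries its own Darcy discharge and the transmissivities add.
Σ(K_i·b_i) = 3.81×6.76 + 0.0217×3.79 + 6.19×5.64 = 60.75 m²/day.
Hydraulic gradient i = (205.36 − 196.92) / 639 = 8.44 / 639 = 0.01321.
Q = Σ(K_i·b_i) · W · i = 60.75 × 695 × 0.01321 = 557.7 m³/day.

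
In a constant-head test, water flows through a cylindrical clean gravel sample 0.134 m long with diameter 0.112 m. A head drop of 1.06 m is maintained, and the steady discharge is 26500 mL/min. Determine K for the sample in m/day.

Cross-sectional area A = π·(d/2)² = π × (0.112/2)² = 0.009852 m².
Convert discharge: 26500 mL/min = 0.0004417 m³/s.
Darcy's law rearranged: K = Q·L / (A·Δh) = 0.0004417 × 0.134 / (0.009852 × 1.06) = 0.005667 m/s = 489.6 m/day.

490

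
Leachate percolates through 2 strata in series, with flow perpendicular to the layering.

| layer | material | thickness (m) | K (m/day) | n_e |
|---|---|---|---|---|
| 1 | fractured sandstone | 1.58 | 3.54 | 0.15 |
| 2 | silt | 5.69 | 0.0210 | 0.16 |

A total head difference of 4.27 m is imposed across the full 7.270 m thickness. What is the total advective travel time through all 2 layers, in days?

With flow normal to the layers, continuity requires the same specific discharge q through every layer.
Σ(b_i/K_i) = 1.58/3.54 + 5.69/0.0210 = 271.4 d.
q = Δh / Σ(b_i/K_i) = 4.27 / 271.4 = 0.01573 m/day.
In each layer the seepage velocity is v_i = q/n_i, so the layer transit time is t_i = b_i·n_i / q:
  layer 1 (fractured sandstone): t_1 = 1.58 × 0.15 / 0.01573 = 15.06 d
  layer 2 (silt): t_2 = 5.69 × 0.16 / 0.01573 = 57.86 d
Total t = Σ t_i = 72.93 days.

72.9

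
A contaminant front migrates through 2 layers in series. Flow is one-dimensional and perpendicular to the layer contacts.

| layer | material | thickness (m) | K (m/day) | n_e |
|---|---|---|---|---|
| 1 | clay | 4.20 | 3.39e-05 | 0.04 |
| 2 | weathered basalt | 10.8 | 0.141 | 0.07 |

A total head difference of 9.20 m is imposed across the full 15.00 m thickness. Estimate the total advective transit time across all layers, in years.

34.1

With flow normal to the layers, continuity requires the same specific discharge q through every layer.
Σ(b_i/K_i) = 4.20/3.39e-05 + 10.8/0.141 = 1.240e+05 d.
q = Δh / Σ(b_i/K_i) = 9.20 / 1.240e+05 = 7.421e-05 m/day.
In each layer the seepage velocity is v_i = q/n_i, so the layer transit time is t_i = b_i·n_i / q:
  layer 1 (clay): t_1 = 4.20 × 0.04 / 7.421e-05 = 2264 d
  layer 2 (weathered basalt): t_2 = 10.8 × 0.07 / 7.421e-05 = 10187 d
Total t = Σ t_i = 12451 days = 34.09 years.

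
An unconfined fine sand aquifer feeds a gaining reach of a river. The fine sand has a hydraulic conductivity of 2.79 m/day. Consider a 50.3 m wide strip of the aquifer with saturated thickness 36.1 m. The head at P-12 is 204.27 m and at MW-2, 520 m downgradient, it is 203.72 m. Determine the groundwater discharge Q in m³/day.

5.36

Cross-sectional area A = 50.3 × 36.1 = 1816 m².
Hydraulic gradient i = (204.27 − 203.72) / 520 = 0.55 / 520 = 0.001058.
Darcy's law: Q = K · A · i = 2.790 × 1816 × 0.001058 = 5.358 m³/day.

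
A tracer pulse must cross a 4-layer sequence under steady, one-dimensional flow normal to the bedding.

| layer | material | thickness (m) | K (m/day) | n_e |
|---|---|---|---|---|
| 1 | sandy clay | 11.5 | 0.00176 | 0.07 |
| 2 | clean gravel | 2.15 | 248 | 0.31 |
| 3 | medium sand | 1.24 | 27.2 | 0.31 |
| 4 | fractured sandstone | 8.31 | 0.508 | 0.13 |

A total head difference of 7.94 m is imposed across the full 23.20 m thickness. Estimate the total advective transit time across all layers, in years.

With flow normal to the layers, continuity requires the same specific discharge q through every layer.
Σ(b_i/K_i) = 11.5/0.00176 + 2.15/248 + 1.24/27.2 + 8.31/0.508 = 6551 d.
q = Δh / Σ(b_i/K_i) = 7.94 / 6551 = 0.001212 m/day.
In each layer the seepage velocity is v_i = q/n_i, so the layer transit time is t_i = b_i·n_i / q:
  layer 1 (sandy clay): t_1 = 11.5 × 0.07 / 0.001212 = 664.1 d
  layer 2 (clean gravel): t_2 = 2.15 × 0.31 / 0.001212 = 549.9 d
  layer 3 (medium sand): t_3 = 1.24 × 0.31 / 0.001212 = 317.1 d
  layer 4 (fractured sandstone): t_4 = 8.31 × 0.13 / 0.001212 = 891.2 d
Total t = Σ t_i = 2422 days = 6.632 years.

6.63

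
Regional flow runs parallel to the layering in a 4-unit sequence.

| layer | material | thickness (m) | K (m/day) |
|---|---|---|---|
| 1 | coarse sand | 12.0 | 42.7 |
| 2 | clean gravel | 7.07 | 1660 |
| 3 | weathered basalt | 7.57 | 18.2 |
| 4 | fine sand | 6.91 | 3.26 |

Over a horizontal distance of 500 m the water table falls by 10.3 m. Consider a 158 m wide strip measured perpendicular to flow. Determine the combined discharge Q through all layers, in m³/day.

Flow is parallel to layering, so each bed carries its own Darcy discharge and the transmissivities add.
Σ(K_i·b_i) = 42.7×12.0 + 1660×7.07 + 18.2×7.57 + 3.26×6.91 = 12409 m²/day.
Hydraulic gradient i = Δh / L = 10.3 / 500 = 0.02060.
Q = Σ(K_i·b_i) · W · i = 12409 × 158 × 0.02060 = 40388 m³/day.

40400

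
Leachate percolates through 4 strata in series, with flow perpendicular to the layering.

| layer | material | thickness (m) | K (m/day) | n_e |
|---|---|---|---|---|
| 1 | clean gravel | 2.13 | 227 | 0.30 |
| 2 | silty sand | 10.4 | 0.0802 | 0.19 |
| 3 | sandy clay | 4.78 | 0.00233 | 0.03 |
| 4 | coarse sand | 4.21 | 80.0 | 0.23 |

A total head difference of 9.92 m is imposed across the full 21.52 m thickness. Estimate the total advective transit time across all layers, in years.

With flow normal to the layers, continuity requires the same specific discharge q through every layer.
Σ(b_i/K_i) = 2.13/227 + 10.4/0.0802 + 4.78/0.00233 + 4.21/80.0 = 2181 d.
q = Δh / Σ(b_i/K_i) = 9.92 / 2181 = 0.004548 m/day.
In each layer the seepage velocity is v_i = q/n_i, so the layer transit time is t_i = b_i·n_i / q:
  layer 1 (clean gravel): t_1 = 2.13 × 0.30 / 0.004548 = 140.5 d
  layer 2 (silty sand): t_2 = 10.4 × 0.19 / 0.004548 = 434.5 d
  layer 3 (sandy clay): t_3 = 4.78 × 0.03 / 0.004548 = 31.53 d
  layer 4 (coarse sand): t_4 = 4.21 × 0.23 / 0.004548 = 212.9 d
Total t = Σ t_i = 819.4 days = 2.243 years.

2.24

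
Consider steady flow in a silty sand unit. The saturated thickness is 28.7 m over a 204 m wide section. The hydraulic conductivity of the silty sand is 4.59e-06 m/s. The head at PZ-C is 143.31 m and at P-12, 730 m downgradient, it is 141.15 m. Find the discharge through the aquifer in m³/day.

Convert K: 4.59e-06 m/s × 86400 = 0.3966 m/day.
Cross-sectional area A = 204 × 28.7 = 5855 m².
Hydraulic gradient i = (143.31 − 141.15) / 730 = 2.16 / 730 = 0.002959.
Darcy's law: Q = K · A · i = 0.3966 × 5855 × 0.002959 = 6.870 m³/day.

6.87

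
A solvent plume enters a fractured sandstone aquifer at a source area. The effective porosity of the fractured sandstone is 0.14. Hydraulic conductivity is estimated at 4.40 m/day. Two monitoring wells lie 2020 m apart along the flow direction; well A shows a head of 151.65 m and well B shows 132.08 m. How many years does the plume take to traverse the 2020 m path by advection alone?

Hydraulic gradient i = (151.65 − 132.08) / 2020 = 19.57 / 2020 = 0.009688.
Darcy flux q = K · i = 4.400 × 0.009688 = 0.04263 m/day.
Seepage velocity v = q / n_e = 0.04263 / 0.14 = 0.3045 m/day.
Travel time t = L / v = 2020 / 0.3045 = 6634 days = 18.16 years.

18.2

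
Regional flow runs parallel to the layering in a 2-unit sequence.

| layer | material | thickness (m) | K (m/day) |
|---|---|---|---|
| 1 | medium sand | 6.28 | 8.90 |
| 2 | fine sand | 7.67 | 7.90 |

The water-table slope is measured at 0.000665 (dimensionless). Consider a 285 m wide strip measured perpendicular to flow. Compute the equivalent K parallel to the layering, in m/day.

Flow is parallel to layering, so each bed carries its own Darcy discharge and the transmissivities add.
Σ(K_i·b_i) = 8.90×6.28 + 7.90×7.67 = 116.5 m²/day.
Total thickness b = 13.95 m, so K_eq = Σ(K_i·b_i)/b = 8.350 m/day.

8.35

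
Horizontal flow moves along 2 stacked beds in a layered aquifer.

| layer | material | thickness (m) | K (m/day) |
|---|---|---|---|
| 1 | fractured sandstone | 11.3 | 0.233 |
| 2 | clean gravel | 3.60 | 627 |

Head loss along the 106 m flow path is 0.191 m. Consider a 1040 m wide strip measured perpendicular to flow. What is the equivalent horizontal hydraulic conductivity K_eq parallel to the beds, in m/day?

152

Flow is parallel to layering, so each bed carries its own Darcy discharge and the transmissivities add.
Σ(K_i·b_i) = 0.233×11.3 + 627×3.60 = 2260 m²/day.
Total thickness b = 14.90 m, so K_eq = Σ(K_i·b_i)/b = 151.7 m/day.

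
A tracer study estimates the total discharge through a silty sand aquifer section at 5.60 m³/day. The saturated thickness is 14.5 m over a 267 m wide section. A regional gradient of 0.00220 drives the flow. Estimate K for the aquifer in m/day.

Cross-sectional area A = 267 × 14.5 = 3872 m².
Hydraulic gradient i = 0.00220.
From Q = K·A·i, K = Q / (A·i) = 5.60 / (3872 × 0.002200) = 0.6575 m/day.

0.657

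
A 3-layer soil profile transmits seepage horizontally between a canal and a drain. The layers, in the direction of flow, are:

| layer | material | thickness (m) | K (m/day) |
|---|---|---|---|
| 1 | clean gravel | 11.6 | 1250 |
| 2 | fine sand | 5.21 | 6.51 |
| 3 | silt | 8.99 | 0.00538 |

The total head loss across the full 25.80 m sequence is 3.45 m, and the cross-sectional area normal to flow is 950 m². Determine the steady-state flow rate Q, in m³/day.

Flow is perpendicular to layering, so the layers act in series and the equivalent K is the thickness-weighted harmonic mean.
Total thickness L = 11.6 + 5.21 + 8.99 = 25.80 m.
Σ(b_i/K_i) = 11.6/1250 + 5.21/6.51 + 8.99/0.00538 = 1672 d.
K_eq = L / Σ(b_i/K_i) = 25.80 / 1672 = 0.01543 m/day.
Q = K_eq · A · (Δh/L) = 0.01543 × 950 × (3.45/25.80) = 1.960 m³/day.

1.96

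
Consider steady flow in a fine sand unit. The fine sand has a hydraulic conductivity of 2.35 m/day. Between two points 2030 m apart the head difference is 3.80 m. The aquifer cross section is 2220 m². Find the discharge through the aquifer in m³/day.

Hydraulic gradient i = Δh / L = 3.80 / 2030 = 0.001872.
Darcy's law: Q = K · A · i = 2.350 × 2220 × 0.001872 = 9.766 m³/day.

9.77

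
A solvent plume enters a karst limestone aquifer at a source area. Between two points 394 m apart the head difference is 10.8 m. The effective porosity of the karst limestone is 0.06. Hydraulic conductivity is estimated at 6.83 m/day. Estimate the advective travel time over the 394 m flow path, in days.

126

Hydraulic gradient i = Δh / L = 10.8 / 394 = 0.02741.
Darcy flux q = K · i = 6.830 × 0.02741 = 0.1872 m/day.
Seepage velocity v = q / n_e = 0.1872 / 0.06 = 3.120 m/day.
Travel time t = L / v = 394 / 3.120 = 126.3 days.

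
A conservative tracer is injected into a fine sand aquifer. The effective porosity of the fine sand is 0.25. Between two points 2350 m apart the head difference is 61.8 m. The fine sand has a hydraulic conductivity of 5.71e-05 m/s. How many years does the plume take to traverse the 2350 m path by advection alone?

Convert K: 5.71e-05 m/s × 86400 = 4.933 m/day.
Hydraulic gradient i = Δh / L = 61.8 / 2350 = 0.02630.
Darcy flux q = K · i = 4.933 × 0.02630 = 0.1297 m/day.
Seepage velocity v = q / n_e = 0.1297 / 0.25 = 0.5190 m/day.
Travel time t = L / v = 2350 / 0.5190 = 4528 days = 12.40 years.

12.4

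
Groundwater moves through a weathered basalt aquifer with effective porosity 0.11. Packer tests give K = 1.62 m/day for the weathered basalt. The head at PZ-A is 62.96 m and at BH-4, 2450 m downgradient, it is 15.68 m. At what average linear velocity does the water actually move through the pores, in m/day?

Hydraulic gradient i = (62.96 − 15.68) / 2450 = 47.28 / 2450 = 0.01930.
Darcy flux q = K · i = 1.620 × 0.01930 = 0.03126 m/day.
Seepage velocity v = q / n_e = 0.03126 / 0.11 = 0.2842 m/day.

0.284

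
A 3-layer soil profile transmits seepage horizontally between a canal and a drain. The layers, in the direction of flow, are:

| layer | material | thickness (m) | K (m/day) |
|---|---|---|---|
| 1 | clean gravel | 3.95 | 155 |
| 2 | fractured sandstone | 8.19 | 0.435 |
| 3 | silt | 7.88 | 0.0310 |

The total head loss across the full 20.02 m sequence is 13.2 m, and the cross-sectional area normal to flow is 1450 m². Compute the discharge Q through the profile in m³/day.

70.1

Flow is perpendicular to layering, so the layers act in series and the equivalent K is the thickness-weighted harmonic mean.
Total thickness L = 3.95 + 8.19 + 7.88 = 20.02 m.
Σ(b_i/K_i) = 3.95/155 + 8.19/0.435 + 7.88/0.0310 = 273.0 d.
K_eq = L / Σ(b_i/K_i) = 20.02 / 273.0 = 0.07332 m/day.
Q = K_eq · A · (Δh/L) = 0.07332 × 1450 × (13.2/20.02) = 70.10 m³/day.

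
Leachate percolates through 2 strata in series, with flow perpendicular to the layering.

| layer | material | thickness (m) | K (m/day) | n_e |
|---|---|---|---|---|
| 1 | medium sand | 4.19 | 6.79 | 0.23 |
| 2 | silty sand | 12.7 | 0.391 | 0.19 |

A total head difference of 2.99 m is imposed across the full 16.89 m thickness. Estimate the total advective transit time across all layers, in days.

With flow normal to the layers, continuity requires the same specific discharge q through every layer.
Σ(b_i/K_i) = 4.19/6.79 + 12.7/0.391 = 33.10 d.
q = Δh / Σ(b_i/K_i) = 2.99 / 33.10 = 0.09034 m/day.
In each layer the seepage velocity is v_i = q/n_i, so the layer transit time is t_i = b_i·n_i / q:
  layer 1 (medium sand): t_1 = 4.19 × 0.23 / 0.09034 = 10.67 d
  layer 2 (silty sand): t_2 = 12.7 × 0.19 / 0.09034 = 26.71 d
Total t = Σ t_i = 37.38 days.

37.4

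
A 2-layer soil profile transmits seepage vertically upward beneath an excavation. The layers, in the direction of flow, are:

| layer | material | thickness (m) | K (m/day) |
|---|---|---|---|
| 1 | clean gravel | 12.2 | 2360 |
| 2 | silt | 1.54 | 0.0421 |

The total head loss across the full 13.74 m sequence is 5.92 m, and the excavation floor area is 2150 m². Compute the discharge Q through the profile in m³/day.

Flow is perpendicular to layering, so the layers act in series and the equivalent K is the thickness-weighted harmonic mean.
Total thickness L = 12.2 + 1.54 = 13.74 m.
Σ(b_i/K_i) = 12.2/2360 + 1.54/0.0421 = 36.58 d.
K_eq = L / Σ(b_i/K_i) = 13.74 / 36.58 = 0.3756 m/day.
Q = K_eq · A · (Δh/L) = 0.3756 × 2150 × (5.92/13.74) = 347.9 m³/day.

348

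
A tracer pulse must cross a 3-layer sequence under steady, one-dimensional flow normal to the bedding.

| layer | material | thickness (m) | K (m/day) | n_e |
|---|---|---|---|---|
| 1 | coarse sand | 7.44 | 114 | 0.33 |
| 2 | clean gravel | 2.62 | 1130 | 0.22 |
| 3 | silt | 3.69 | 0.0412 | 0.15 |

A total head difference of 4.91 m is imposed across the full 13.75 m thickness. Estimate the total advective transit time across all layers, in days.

65.4

With flow normal to the layers, continuity requires the same specific discharge q through every layer.
Σ(b_i/K_i) = 7.44/114 + 2.62/1130 + 3.69/0.0412 = 89.63 d.
q = Δh / Σ(b_i/K_i) = 4.91 / 89.63 = 0.05478 m/day.
In each layer the seepage velocity is v_i = q/n_i, so the layer transit time is t_i = b_i·n_i / q:
  layer 1 (coarse sand): t_1 = 7.44 × 0.33 / 0.05478 = 44.82 d
  layer 2 (clean gravel): t_2 = 2.62 × 0.22 / 0.05478 = 10.52 d
  layer 3 (silt): t_3 = 3.69 × 0.15 / 0.05478 = 10.10 d
Total t = Σ t_i = 65.45 days.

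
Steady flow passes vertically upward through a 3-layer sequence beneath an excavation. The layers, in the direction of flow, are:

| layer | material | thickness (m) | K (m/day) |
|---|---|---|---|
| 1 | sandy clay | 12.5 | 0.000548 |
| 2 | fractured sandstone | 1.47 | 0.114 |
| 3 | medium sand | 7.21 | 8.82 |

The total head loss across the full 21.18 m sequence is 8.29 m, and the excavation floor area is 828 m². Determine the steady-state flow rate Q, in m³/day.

0.301

Flow is perpendicular to layering, so the layers act in series and the equivalent K is the thickness-weighted harmonic mean.
Total thickness L = 12.5 + 1.47 + 7.21 = 21.18 m.
Σ(b_i/K_i) = 12.5/0.000548 + 1.47/0.114 + 7.21/8.82 = 22824 d.
K_eq = L / Σ(b_i/K_i) = 21.18 / 22824 = 0.0009280 m/day.
Q = K_eq · A · (Δh/L) = 0.0009280 × 828 × (8.29/21.18) = 0.3007 m³/day.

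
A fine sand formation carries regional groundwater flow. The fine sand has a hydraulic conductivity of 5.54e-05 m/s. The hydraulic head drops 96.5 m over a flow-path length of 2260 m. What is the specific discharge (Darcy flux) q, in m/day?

0.204

Convert K: 5.54e-05 m/s × 86400 = 4.787 m/day.
Hydraulic gradient i = Δh / L = 96.5 / 2260 = 0.04270.
Specific discharge q = K · i = 4.787 × 0.04270 = 0.2044 m/day.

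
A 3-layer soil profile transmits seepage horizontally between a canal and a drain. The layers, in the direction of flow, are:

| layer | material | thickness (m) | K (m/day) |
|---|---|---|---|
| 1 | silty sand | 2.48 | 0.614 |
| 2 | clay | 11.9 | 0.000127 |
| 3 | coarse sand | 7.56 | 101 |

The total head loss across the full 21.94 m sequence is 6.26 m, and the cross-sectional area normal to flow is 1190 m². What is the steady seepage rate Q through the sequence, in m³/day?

0.0795

Flow is perpendicular to layering, so the layers act in series and the equivalent K is the thickness-weighted harmonic mean.
Total thickness L = 2.48 + 11.9 + 7.56 = 21.94 m.
Σ(b_i/K_i) = 2.48/0.614 + 11.9/0.000127 + 7.56/101 = 93705 d.
K_eq = L / Σ(b_i/K_i) = 21.94 / 93705 = 0.0002341 m/day.
Q = K_eq · A · (Δh/L) = 0.0002341 × 1190 × (6.26/21.94) = 0.07950 m³/day.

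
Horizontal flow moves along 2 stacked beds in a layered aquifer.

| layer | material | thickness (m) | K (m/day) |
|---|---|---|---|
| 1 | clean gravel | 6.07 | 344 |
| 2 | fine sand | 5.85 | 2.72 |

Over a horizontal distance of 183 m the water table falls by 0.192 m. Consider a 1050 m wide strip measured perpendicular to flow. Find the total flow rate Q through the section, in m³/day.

2320

Flow is parallel to layering, so each bed carries its own Darcy discharge and the transmissivities add.
Σ(K_i·b_i) = 344×6.07 + 2.72×5.85 = 2104 m²/day.
Hydraulic gradient i = Δh / L = 0.192 / 183 = 0.001049.
Q = Σ(K_i·b_i) · W · i = 2104 × 1050 × 0.001049 = 2318 m³/day.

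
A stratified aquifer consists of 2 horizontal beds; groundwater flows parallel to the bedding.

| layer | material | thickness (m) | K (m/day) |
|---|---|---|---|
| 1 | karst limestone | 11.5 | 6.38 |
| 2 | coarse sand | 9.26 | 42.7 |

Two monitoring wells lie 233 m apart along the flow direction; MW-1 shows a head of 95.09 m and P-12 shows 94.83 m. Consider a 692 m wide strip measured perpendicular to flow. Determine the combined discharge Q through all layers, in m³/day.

362

Flow is parallel to layering, so each bed carries its own Darcy discharge and the transmissivities add.
Σ(K_i·b_i) = 6.38×11.5 + 42.7×9.26 = 468.8 m²/day.
Hydraulic gradient i = (95.09 − 94.83) / 233 = 0.26 / 233 = 0.001116.
Q = Σ(K_i·b_i) · W · i = 468.8 × 692 × 0.001116 = 362.0 m³/day.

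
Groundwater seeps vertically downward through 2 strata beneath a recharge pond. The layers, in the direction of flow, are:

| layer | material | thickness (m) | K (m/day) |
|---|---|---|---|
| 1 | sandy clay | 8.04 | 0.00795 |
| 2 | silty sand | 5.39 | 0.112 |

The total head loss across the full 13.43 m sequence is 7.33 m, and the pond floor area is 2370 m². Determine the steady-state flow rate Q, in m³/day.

Flow is perpendicular to layering, so the layers act in series and the equivalent K is the thickness-weighted harmonic mean.
Total thickness L = 8.04 + 5.39 = 13.43 m.
Σ(b_i/K_i) = 8.04/0.00795 + 5.39/0.112 = 1059 d.
K_eq = L / Σ(b_i/K_i) = 13.43 / 1059 = 0.01268 m/day.
Q = K_eq · A · (Δh/L) = 0.01268 × 2370 × (7.33/13.43) = 16.40 m³/day.

16.4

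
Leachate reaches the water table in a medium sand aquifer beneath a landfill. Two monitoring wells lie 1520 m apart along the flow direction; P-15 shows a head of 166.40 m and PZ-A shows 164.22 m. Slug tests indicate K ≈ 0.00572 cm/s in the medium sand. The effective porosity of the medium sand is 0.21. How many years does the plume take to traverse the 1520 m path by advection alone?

123

Convert K: 0.00572 cm/s × 864 = 4.942 m/day.
Hydraulic gradient i = (166.40 − 164.22) / 1520 = 2.18 / 1520 = 0.001434.
Darcy flux q = K · i = 4.942 × 0.001434 = 0.007088 m/day.
Seepage velocity v = q / n_e = 0.007088 / 0.21 = 0.03375 m/day.
Travel time t = L / v = 1520 / 0.03375 = 45034 days = 123.3 years.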